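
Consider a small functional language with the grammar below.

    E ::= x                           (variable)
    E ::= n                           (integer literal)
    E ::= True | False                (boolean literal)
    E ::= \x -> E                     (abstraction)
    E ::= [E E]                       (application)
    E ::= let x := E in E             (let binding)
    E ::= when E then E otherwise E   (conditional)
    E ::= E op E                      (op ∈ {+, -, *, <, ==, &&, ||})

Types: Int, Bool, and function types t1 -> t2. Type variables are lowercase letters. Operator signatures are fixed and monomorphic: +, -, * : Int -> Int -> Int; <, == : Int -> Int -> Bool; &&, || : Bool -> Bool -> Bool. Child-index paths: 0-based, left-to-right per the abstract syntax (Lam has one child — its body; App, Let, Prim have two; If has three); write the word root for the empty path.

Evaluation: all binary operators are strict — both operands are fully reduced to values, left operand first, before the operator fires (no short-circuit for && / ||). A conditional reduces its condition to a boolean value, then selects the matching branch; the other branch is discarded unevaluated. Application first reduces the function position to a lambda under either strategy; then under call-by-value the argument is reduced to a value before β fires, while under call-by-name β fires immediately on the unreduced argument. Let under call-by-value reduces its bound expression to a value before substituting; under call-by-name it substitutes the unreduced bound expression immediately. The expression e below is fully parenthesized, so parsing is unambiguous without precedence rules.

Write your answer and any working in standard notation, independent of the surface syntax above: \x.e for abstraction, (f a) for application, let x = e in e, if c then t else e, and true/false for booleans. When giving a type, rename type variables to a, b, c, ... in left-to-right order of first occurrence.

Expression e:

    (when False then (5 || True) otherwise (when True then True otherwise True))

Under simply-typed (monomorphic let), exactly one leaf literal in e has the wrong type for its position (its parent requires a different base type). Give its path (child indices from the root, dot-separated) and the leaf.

Answer: 1.0 : 5

Working:
  unify Bool ~ Bool
  unify Int ~ Bool
  FAIL: mismatch Int ~ Bool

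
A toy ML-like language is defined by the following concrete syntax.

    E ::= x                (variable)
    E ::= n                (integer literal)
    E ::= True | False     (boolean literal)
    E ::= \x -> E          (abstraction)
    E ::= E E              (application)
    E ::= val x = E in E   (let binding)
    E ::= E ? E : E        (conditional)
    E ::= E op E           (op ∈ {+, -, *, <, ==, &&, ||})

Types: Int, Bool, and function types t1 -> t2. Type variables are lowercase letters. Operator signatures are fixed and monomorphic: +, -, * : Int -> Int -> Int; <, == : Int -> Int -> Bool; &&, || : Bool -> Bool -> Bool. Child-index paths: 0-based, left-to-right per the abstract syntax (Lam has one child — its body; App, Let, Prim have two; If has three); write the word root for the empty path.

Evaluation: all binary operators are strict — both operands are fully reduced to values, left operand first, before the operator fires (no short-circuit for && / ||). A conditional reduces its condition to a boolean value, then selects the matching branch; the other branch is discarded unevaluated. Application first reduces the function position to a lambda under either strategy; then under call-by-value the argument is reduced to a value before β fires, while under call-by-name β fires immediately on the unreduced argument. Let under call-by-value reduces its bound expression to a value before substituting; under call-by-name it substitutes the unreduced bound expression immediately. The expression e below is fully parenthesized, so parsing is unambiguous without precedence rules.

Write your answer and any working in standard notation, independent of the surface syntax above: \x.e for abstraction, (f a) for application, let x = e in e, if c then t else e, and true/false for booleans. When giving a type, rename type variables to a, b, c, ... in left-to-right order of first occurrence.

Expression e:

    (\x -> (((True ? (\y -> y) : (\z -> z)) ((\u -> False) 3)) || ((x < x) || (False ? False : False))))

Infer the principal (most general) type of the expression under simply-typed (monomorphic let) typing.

Trace:
  unify Bool ~ Bool
y : b
\y._ : b -> b
z : c
\z._ : c -> c
  unify b -> b ~ c -> c
  unify b ~ c
  unify c ~ c
\u._ : d -> Bool
  unify d -> Bool ~ Int -> e
  unify d ~ Int
  unify Bool ~ e
_ _ : Bool
  unify c -> c ~ Bool -> f
  unify c ~ Bool
  unify Bool ~ f
_ _ : Bool
  unify Bool ~ Bool
x : a
  unify a ~ Int
x : Int
  unify Int ~ Int
  unify Bool ~ Bool
  unify Bool ~ Bool
  unify Bool ~ Bool
  unify Bool ~ Bool
  unify Bool ~ Bool
\x._ : Int -> Bool

Answer: Int -> Bool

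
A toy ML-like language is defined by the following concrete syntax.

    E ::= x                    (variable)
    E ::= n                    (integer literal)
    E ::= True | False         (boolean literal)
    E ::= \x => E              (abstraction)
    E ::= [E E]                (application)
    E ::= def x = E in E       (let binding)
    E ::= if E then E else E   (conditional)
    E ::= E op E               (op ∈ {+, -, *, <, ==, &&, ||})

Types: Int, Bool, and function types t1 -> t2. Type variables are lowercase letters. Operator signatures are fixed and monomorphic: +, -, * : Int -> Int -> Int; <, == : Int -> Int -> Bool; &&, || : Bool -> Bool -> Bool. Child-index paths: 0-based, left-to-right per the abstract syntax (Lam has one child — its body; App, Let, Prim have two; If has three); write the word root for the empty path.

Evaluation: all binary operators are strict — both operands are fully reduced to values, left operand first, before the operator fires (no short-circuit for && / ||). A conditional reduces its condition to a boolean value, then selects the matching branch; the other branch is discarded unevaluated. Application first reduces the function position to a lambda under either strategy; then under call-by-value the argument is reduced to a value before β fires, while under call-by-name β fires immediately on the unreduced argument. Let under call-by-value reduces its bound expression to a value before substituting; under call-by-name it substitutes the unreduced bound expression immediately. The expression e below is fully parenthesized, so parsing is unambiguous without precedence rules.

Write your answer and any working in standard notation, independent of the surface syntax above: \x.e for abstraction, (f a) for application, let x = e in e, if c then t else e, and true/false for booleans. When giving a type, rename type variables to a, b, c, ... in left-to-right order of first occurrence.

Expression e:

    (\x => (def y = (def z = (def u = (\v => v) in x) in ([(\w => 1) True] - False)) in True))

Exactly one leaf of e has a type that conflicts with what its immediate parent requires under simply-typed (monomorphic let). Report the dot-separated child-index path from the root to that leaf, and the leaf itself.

Answer: 0.0.1.1 : false

Derivation:
v : b
\v._ : b -> b
let u : b -> b
x : a
let z : a
\w._ : c -> Int
  unify c -> Int ~ Bool -> d
  unify c ~ Bool
  unify Int ~ d
_ _ : Int
  unify Int ~ Int
  unify Bool ~ Int
  FAIL: mismatch Bool ~ Int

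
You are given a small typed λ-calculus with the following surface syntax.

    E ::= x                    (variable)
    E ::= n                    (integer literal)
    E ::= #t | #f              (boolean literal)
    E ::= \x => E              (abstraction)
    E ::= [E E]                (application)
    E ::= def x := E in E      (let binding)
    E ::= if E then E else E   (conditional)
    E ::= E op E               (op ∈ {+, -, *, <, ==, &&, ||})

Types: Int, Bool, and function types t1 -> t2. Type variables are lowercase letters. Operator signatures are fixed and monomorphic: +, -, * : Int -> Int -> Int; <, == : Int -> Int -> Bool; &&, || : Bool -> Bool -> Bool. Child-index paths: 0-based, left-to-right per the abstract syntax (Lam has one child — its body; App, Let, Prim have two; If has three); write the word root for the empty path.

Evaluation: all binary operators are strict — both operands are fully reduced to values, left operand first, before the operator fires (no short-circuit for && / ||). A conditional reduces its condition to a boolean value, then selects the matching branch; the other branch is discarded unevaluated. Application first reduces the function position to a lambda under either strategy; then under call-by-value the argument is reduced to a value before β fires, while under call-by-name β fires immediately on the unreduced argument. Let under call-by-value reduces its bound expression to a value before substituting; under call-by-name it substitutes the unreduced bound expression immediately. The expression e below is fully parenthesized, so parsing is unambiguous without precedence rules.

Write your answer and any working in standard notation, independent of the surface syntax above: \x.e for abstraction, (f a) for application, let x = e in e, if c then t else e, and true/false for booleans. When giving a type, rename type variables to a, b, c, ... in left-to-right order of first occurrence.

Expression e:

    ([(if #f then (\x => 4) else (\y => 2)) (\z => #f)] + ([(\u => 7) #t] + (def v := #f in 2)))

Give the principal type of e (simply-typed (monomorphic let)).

Working:
  unify Bool ~ Bool
\x._ : a -> Int
\y._ : b -> Int
  unify a -> Int ~ b -> Int
  unify a ~ b
  unify Int ~ Int
\z._ : c -> Bool
  unify b -> Int ~ (c -> Bool) -> d
  unify b ~ c -> Bool
  unify Int ~ d
_ _ : Int
  unify Int ~ Int
\u._ : e -> Int
  unify e -> Int ~ Bool -> f
  unify e ~ Bool
  unify Int ~ f
_ _ : Int
  unify Int ~ Int
let v : Bool
  unify Int ~ Int
  unify Int ~ Int

Answer: Int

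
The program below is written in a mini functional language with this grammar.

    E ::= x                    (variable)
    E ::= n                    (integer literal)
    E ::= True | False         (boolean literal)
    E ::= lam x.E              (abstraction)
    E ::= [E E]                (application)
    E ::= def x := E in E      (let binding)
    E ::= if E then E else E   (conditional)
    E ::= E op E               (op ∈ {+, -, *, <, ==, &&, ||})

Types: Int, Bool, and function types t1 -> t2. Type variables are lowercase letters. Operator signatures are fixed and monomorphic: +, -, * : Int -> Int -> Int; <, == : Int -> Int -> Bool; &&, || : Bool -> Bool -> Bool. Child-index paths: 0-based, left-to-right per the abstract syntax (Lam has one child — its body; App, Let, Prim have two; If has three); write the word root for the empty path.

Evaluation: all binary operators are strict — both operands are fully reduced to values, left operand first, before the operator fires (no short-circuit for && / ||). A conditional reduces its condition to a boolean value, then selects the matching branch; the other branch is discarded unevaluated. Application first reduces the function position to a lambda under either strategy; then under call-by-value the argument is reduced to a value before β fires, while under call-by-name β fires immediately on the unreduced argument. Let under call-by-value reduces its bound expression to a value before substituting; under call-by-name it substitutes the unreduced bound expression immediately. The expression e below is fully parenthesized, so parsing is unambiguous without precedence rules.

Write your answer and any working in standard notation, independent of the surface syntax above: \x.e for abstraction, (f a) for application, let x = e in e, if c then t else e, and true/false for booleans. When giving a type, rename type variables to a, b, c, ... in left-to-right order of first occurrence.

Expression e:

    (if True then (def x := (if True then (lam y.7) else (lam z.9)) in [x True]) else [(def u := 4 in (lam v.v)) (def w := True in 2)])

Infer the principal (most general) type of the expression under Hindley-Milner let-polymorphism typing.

Answer: Int

Working:
  unify Bool ~ Bool
  unify Bool ~ Bool
\y._ : a -> Int
\z._ : b -> Int
  unify a -> Int ~ b -> Int
  unify a ~ b
  unify Int ~ Int
let x : forall. b -> Int
x : c -> Int
  unify c -> Int ~ Bool -> d
  unify c ~ Bool
  unify Int ~ d
_ _ : Int
let u : Int
v : e
\v._ : e -> e
let w : Bool
  unify e -> e ~ Int -> f
  unify e ~ Int
  unify Int ~ f
_ _ : Int
  unify Int ~ Int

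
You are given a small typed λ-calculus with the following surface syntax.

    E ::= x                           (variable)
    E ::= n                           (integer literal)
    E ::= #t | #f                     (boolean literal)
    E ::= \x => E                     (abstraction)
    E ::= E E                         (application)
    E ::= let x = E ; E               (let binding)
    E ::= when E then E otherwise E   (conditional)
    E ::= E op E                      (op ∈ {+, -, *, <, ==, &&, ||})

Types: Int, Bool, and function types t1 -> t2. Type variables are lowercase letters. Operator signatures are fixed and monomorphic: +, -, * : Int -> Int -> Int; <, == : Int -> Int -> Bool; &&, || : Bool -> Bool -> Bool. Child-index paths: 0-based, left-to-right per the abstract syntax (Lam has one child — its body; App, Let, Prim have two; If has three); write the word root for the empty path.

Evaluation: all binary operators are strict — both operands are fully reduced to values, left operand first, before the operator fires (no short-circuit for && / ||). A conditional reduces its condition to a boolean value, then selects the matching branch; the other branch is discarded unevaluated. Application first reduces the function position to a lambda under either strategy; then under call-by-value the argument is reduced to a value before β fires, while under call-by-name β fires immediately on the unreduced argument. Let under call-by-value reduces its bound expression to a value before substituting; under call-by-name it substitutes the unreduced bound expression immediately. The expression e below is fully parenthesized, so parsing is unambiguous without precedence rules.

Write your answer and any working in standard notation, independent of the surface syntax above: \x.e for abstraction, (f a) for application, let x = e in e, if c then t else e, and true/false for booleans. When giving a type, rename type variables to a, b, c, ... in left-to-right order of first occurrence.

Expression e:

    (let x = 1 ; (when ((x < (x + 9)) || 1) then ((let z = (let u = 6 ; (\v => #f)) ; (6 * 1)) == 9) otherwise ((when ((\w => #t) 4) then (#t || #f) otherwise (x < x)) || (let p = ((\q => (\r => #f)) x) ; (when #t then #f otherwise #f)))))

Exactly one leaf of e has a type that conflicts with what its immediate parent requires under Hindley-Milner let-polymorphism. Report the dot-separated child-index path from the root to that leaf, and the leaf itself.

Answer: 1.0.1 : 1

Derivation:
let x : Int
x : Int
  unify Int ~ Int
x : Int
  unify Int ~ Int
  unify Int ~ Int
  unify Int ~ Int
  unify Bool ~ Bool
  unify Int ~ Bool
  FAIL: mismatch Int ~ Bool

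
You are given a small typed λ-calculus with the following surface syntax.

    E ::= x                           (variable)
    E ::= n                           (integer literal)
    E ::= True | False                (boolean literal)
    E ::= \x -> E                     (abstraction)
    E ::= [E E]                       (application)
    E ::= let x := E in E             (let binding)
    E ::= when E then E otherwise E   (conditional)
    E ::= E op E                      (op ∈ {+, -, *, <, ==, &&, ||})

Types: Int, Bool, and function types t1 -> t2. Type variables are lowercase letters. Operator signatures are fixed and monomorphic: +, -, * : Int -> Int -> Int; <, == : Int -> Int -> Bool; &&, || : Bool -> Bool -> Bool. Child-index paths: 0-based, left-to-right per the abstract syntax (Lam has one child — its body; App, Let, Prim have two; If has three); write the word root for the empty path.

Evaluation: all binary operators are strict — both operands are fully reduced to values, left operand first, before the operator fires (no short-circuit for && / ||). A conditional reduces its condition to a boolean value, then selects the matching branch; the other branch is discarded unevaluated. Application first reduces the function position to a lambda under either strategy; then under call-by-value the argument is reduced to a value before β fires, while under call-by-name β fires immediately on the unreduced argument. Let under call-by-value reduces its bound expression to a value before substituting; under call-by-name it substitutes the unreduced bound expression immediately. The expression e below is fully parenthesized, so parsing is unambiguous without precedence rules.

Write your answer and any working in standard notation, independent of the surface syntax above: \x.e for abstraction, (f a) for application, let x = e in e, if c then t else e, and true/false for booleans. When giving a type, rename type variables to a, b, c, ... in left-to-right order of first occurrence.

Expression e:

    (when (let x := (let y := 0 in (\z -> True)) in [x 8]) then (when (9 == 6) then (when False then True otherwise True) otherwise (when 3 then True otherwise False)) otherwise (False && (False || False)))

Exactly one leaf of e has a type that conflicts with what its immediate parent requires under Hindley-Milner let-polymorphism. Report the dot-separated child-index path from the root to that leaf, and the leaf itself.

Answer: 1.2.0 : 3

Derivation:
let y : Int
\z._ : a -> Bool
let x : forall. a -> Bool
x : b -> Bool
  unify b -> Bool ~ Int -> c
  unify b ~ Int
  unify Bool ~ c
_ _ : Bool
  unify Bool ~ Bool
  unify Int ~ Int
  unify Int ~ Int
  unify Bool ~ Bool
  unify Bool ~ Bool
  unify Bool ~ Bool
  unify Int ~ Bool
  FAIL: mismatch Int ~ Bool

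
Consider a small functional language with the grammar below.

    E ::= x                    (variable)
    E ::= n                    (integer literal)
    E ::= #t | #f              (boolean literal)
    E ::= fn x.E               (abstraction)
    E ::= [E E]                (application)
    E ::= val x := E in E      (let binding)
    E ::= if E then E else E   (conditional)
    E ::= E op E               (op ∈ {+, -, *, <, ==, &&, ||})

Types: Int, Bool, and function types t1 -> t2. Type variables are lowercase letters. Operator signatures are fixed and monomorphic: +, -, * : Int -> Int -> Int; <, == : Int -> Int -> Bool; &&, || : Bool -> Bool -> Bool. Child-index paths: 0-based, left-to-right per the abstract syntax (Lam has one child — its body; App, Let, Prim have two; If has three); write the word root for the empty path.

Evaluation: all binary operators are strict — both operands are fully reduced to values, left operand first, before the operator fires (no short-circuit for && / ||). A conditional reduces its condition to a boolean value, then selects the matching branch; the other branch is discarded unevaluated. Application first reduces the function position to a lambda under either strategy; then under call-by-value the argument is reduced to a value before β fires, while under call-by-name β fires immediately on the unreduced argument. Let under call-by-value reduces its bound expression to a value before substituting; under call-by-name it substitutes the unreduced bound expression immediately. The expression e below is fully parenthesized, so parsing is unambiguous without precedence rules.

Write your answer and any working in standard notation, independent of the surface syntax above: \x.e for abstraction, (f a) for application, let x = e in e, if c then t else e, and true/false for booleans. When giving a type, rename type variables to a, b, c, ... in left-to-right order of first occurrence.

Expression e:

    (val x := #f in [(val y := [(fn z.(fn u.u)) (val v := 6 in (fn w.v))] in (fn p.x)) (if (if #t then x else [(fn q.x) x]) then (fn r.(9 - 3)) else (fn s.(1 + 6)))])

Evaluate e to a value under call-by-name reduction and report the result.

Answer: false

Working:
step 0: (let x = false in ((let y = ((\z.(\u.u)) (let v = 6 in (\w.v))) in (\p.x)) (if (if true then x else ((\q.x) x)) then (\r.(9 - 3)) else (\s.(1 + 6)))))
step 1: [let@root] ((let y = ((\z.(\u.u)) (let v = 6 in (\w.v))) in (\p.false)) (if (if true then false else ((\q.false) false)) then (\r.(9 - 3)) else (\s.(1 + 6))))
step 2: [let@0] ((\p.false) (if (if true then false else ((\q.false) false)) then (\r.(9 - 3)) else (\s.(1 + 6))))
step 3: [beta@root] false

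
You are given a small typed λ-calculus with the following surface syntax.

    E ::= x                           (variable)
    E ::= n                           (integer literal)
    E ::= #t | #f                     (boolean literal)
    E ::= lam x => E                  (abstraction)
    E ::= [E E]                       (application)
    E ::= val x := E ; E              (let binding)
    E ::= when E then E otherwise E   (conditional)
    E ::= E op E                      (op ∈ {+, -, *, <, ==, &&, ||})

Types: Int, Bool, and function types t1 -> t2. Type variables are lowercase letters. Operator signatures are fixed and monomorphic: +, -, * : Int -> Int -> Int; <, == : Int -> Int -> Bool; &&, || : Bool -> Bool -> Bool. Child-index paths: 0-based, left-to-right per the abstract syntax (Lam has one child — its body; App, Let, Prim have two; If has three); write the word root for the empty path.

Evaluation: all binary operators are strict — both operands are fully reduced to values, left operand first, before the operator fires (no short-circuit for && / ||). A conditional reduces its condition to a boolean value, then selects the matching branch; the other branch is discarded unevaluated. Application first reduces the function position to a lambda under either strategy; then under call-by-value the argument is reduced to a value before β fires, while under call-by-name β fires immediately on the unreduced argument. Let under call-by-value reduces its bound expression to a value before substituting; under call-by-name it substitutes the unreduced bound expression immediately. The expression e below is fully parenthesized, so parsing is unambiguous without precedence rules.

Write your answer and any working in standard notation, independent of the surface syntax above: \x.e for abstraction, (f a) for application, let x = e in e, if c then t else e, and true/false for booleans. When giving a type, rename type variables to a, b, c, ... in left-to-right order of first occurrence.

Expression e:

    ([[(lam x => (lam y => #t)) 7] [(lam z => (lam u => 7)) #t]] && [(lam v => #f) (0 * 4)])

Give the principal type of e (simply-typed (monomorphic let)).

Derivation:
\y._ : b -> Bool
\x._ : a -> b -> Bool
  unify a -> b -> Bool ~ Int -> c
  unify a ~ Int
  unify b -> Bool ~ c
_ _ : b -> Bool
\u._ : e -> Int
\z._ : d -> e -> Int
  unify d -> e -> Int ~ Bool -> f
  unify d ~ Bool
  unify e -> Int ~ f
_ _ : e -> Int
  unify b -> Bool ~ (e -> Int) -> g
  unify b ~ e -> Int
  unify Bool ~ g
_ _ : Bool
  unify Bool ~ Bool
\v._ : h -> Bool
  unify Int ~ Int
  unify Int ~ Int
  unify h -> Bool ~ Int -> i
  unify h ~ Int
  unify Bool ~ i
_ _ : Bool
  unify Bool ~ Bool

Answer: Bool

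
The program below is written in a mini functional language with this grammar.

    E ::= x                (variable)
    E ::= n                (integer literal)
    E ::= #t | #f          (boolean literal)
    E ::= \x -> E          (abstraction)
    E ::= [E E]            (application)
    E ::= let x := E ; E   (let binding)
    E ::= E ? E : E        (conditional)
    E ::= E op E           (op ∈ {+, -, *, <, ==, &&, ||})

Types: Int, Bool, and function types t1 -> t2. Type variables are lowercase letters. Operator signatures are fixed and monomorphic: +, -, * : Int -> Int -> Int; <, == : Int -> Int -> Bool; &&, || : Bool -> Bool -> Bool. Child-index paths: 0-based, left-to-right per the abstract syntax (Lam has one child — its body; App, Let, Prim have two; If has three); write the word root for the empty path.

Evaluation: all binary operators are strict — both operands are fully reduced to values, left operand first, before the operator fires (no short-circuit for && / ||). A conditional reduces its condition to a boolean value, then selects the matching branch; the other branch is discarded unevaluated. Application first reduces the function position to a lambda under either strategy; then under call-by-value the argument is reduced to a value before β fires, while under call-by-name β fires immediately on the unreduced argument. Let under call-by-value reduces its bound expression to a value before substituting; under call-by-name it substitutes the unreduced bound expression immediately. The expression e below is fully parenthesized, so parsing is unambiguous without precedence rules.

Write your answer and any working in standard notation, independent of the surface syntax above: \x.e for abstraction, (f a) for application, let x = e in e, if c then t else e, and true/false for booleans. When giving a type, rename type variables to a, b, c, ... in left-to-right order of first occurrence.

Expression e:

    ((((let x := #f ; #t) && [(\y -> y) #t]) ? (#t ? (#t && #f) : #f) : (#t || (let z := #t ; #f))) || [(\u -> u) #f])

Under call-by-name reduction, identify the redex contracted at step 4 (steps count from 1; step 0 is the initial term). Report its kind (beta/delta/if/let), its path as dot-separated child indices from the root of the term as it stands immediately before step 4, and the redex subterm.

Working:
step 0: ((if ((let x = false in true) && ((\y.y) true)) then (if true then (true && false) else false) else (true || (let z = true in false))) || ((\u.u) false))
step 1: [let@0.0.0] ((if (true && ((\y.y) true)) then (if true then (true && false) else false) else (true || (let z = true in false))) || ((\u.u) false))
step 2: [beta@0.0.1] ((if (true && true) then (if true then (true && false) else false) else (true || (let z = true in false))) || ((\u.u) false))
step 3: [delta@0.0] ((if true then (if true then (true && false) else false) else (true || (let z = true in false))) || ((\u.u) false))
step 4: [if@0] ((if true then (true && false) else false) || ((\u.u) false))

Answer: if at 0 : (if true then (if true then (true && false) else false) else (true || (let z = true in false)))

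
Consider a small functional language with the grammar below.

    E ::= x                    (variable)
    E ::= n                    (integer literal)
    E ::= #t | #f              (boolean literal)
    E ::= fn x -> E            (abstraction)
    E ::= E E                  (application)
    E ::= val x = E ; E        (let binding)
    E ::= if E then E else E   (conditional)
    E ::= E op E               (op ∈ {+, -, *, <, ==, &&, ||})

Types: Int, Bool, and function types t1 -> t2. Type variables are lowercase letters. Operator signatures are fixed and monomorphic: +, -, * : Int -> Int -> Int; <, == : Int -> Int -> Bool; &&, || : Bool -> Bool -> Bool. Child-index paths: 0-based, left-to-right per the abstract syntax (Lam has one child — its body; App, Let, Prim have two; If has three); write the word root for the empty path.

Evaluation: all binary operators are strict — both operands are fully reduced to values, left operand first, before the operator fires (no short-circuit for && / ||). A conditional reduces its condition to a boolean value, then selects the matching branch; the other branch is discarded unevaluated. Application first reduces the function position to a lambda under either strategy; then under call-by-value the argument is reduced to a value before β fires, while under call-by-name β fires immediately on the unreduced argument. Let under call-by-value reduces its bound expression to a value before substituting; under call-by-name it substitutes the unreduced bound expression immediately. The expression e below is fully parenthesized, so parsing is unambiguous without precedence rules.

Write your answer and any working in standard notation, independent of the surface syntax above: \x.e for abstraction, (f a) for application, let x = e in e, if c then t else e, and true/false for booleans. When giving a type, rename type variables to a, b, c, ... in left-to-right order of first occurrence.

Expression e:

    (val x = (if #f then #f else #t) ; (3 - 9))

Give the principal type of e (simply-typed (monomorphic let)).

Answer: Int

Trace:
  unify Bool ~ Bool
  unify Bool ~ Bool
let x : Bool
  unify Int ~ Int
  unify Int ~ Int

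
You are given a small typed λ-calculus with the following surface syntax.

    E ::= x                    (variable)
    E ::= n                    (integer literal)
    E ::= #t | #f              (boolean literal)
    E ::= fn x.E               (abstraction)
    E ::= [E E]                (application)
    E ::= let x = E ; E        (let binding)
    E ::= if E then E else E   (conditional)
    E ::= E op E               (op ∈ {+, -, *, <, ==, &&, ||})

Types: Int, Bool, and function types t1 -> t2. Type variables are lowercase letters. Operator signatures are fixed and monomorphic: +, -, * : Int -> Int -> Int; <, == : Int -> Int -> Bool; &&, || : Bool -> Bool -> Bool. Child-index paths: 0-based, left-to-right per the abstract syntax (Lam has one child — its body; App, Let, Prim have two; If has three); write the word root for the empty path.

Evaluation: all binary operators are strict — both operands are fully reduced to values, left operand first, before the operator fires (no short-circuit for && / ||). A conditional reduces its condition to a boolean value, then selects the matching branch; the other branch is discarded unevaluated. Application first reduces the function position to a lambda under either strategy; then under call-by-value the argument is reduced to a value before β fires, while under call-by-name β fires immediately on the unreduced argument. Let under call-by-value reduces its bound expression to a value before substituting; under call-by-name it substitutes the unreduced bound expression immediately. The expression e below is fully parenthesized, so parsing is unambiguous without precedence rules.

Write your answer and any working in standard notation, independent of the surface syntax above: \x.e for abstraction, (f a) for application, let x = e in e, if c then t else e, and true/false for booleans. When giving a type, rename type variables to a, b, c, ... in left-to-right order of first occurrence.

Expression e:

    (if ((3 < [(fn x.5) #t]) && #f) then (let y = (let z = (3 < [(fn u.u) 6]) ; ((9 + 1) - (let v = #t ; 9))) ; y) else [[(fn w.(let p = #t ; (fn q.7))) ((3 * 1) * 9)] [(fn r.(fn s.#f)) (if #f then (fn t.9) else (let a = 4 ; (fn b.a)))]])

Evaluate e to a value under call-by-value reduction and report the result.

Trace:
step 0: (if ((3 < ((\x.5) true)) && false) then (let y = (let z = (3 < ((\u.u) 6)) in ((9 + 1) - (let v = true in 9))) in y) else (((\w.(let p = true in (\q.7))) ((3 * 1) * 9)) ((\r.(\s.false)) (if false then (\t.9) else (let a = 4 in (\b.a))))))
step 1: [beta@0.0.1] (if ((3 < 5) && false) then (let y = (let z = (3 < ((\u.u) 6)) in ((9 + 1) - (let v = true in 9))) in y) else (((\w.(let p = true in (\q.7))) ((3 * 1) * 9)) ((\r.(\s.false)) (if false then (\t.9) else (let a = 4 in (\b.a))))))
step 2: [delta@0.0] (if (true && false) then (let y = (let z = (3 < ((\u.u) 6)) in ((9 + 1) - (let v = true in 9))) in y) else (((\w.(let p = true in (\q.7))) ((3 * 1) * 9)) ((\r.(\s.false)) (if false then (\t.9) else (let a = 4 in (\b.a))))))
step 3: [delta@0] (if false then (let y = (let z = (3 < ((\u.u) 6)) in ((9 + 1) - (let v = true in 9))) in y) else (((\w.(let p = true in (\q.7))) ((3 * 1) * 9)) ((\r.(\s.false)) (if false then (\t.9) else (let a = 4 in (\b.a))))))
step 4: [if@root] (((\w.(let p = true in (\q.7))) ((3 * 1) * 9)) ((\r.(\s.false)) (if false then (\t.9) else (let a = 4 in (\b.a)))))
step 5: [delta@0.1.0] (((\w.(let p = true in (\q.7))) (3 * 9)) ((\r.(\s.false)) (if false then (\t.9) else (let a = 4 in (\b.a)))))
step 6: [delta@0.1] (((\w.(let p = true in (\q.7))) 27) ((\r.(\s.false)) (if false then (\t.9) else (let a = 4 in (\b.a)))))
step 7: [beta@0] ((let p = true in (\q.7)) ((\r.(\s.false)) (if false then (\t.9) else (let a = 4 in (\b.a)))))
step 8: [let@0] ((\q.7) ((\r.(\s.false)) (if false then (\t.9) else (let a = 4 in (\b.a)))))
step 9: [if@1.1] ((\q.7) ((\r.(\s.false)) (let a = 4 in (\b.a))))
step 10: [let@1.1] ((\q.7) ((\r.(\s.false)) (\b.4)))
step 11: [beta@1] ((\q.7) (\s.false))
step 12: [beta@root] 7

Answer: 7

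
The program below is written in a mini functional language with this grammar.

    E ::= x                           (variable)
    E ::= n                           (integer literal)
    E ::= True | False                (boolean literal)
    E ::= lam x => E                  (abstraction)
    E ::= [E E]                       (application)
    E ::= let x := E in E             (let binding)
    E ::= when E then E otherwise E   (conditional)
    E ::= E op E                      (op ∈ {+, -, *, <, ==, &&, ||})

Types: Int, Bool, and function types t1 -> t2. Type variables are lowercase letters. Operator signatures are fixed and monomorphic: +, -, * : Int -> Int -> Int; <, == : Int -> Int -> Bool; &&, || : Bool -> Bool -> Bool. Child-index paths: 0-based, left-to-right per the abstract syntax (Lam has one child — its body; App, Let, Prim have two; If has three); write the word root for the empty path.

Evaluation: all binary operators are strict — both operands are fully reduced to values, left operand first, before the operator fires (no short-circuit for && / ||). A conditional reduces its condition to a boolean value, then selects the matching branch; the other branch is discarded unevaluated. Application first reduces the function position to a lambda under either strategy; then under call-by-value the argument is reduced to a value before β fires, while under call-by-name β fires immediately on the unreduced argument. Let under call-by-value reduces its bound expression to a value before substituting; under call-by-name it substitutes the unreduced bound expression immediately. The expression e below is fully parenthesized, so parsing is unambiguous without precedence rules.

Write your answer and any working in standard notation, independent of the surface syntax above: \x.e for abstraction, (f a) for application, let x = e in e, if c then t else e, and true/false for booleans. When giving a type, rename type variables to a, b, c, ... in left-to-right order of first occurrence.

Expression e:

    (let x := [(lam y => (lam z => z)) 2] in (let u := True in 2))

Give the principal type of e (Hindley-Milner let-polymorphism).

Working:
z : b
\z._ : b -> b
\y._ : a -> b -> b
  unify a -> b -> b ~ Int -> c
  unify a ~ Int
  unify b -> b ~ c
_ _ : b -> b
let x : forall. b -> b
let u : Bool

Answer: Int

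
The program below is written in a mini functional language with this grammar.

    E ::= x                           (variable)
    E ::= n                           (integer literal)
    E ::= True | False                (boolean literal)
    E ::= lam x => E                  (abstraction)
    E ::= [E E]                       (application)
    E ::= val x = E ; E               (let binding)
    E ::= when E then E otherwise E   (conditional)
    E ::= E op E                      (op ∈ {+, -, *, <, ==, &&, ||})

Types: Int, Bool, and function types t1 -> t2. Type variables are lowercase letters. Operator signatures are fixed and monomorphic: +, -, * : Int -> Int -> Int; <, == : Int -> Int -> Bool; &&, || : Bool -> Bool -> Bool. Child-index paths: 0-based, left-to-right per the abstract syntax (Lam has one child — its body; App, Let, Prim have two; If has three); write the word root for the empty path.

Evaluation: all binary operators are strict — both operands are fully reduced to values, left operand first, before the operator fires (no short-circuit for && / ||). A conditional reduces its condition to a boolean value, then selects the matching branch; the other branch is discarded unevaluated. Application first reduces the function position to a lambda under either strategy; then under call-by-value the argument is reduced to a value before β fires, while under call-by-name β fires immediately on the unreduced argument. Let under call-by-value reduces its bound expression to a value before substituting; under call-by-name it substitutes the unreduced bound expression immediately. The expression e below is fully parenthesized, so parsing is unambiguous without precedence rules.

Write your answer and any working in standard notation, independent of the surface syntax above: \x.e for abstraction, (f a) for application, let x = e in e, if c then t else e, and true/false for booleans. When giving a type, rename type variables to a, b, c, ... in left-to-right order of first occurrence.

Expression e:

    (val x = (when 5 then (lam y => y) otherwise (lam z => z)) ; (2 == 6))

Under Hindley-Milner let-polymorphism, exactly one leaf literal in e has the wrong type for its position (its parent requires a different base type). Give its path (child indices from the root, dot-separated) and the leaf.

Answer: 0.0 : 5

Working:
  unify Int ~ Bool
  FAIL: mismatch Int ~ Bool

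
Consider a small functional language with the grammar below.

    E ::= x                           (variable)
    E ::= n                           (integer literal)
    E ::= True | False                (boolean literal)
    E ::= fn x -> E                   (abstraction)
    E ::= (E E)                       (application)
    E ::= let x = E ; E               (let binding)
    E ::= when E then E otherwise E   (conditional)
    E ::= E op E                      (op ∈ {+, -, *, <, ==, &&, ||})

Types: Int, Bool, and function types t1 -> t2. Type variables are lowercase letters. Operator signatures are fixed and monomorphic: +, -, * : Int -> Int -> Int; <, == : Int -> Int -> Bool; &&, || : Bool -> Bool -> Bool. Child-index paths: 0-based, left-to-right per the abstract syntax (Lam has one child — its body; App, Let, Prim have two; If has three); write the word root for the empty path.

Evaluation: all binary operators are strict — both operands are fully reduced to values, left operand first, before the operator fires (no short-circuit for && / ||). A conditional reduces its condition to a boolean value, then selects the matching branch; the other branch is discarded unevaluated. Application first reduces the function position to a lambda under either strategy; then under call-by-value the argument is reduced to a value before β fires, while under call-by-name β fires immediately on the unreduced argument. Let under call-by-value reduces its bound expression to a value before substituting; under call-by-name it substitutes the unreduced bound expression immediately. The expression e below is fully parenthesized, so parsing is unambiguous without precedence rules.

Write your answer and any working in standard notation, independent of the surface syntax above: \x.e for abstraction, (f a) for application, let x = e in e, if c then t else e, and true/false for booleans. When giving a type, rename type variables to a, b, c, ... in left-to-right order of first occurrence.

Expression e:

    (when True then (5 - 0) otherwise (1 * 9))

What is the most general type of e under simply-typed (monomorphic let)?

Working:
  unify Bool ~ Bool
  unify Int ~ Int
  unify Int ~ Int
  unify Int ~ Int
  unify Int ~ Int
  unify Int ~ Int

Answer: Int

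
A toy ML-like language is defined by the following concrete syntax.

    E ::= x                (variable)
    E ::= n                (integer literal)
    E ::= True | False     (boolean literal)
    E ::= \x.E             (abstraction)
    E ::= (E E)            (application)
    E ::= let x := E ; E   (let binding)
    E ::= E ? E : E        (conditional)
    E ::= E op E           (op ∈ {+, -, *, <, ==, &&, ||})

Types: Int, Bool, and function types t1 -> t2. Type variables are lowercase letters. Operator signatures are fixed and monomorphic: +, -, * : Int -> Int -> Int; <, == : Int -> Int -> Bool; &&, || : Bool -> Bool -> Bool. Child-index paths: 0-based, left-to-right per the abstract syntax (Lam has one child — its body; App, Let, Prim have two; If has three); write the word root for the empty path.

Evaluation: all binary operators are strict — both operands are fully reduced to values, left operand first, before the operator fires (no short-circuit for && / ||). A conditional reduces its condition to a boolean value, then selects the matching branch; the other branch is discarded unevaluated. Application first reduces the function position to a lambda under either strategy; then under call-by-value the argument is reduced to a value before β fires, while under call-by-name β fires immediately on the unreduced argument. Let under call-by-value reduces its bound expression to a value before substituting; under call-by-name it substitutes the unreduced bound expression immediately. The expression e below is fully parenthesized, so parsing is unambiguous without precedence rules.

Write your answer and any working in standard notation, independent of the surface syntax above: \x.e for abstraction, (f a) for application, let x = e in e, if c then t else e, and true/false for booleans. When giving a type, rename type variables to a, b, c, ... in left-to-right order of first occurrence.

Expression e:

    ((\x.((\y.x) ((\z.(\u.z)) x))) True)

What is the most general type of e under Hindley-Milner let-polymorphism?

Working:
x : a
\y._ : b -> a
z : c
\u._ : d -> c
\z._ : c -> d -> c
x : a
  unify c -> d -> c ~ a -> e
  unify c ~ a
  unify d -> a ~ e
_ _ : d -> a
  unify b -> a ~ (d -> a) -> f
  unify b ~ d -> a
  unify a ~ f
_ _ : f
\x._ : f -> f
  unify f -> f ~ Bool -> g
  unify f ~ Bool
  unify Bool ~ g
_ _ : Bool

Answer: Bool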